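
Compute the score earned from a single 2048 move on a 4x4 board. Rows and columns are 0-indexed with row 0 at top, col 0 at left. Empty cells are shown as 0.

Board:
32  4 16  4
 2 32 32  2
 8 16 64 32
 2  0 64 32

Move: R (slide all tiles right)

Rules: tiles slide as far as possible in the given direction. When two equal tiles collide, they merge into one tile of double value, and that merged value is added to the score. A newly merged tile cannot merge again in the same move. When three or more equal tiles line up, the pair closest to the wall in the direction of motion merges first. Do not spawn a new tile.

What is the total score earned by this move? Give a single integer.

Slide right:
row 0: [32, 4, 16, 4] -> [32, 4, 16, 4]  score +0 (running 0)
row 1: [2, 32, 32, 2] -> [0, 2, 64, 2]  score +64 (running 64)
row 2: [8, 16, 64, 32] -> [8, 16, 64, 32]  score +0 (running 64)
row 3: [2, 0, 64, 32] -> [0, 2, 64, 32]  score +0 (running 64)
Board after move:
32  4 16  4
 0  2 64  2
 8 16 64 32
 0  2 64 32

Answer: 64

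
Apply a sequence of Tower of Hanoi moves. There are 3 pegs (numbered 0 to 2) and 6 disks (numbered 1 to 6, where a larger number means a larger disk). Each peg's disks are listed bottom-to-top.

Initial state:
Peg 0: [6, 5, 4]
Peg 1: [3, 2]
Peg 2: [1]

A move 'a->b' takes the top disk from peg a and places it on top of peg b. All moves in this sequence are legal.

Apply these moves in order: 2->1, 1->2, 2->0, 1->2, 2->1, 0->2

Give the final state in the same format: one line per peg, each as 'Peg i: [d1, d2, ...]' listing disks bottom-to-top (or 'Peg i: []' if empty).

After move 1 (2->1):
Peg 0: [6, 5, 4]
Peg 1: [3, 2, 1]
Peg 2: []

After move 2 (1->2):
Peg 0: [6, 5, 4]
Peg 1: [3, 2]
Peg 2: [1]

After move 3 (2->0):
Peg 0: [6, 5, 4, 1]
Peg 1: [3, 2]
Peg 2: []

After move 4 (1->2):
Peg 0: [6, 5, 4, 1]
Peg 1: [3]
Peg 2: [2]

After move 5 (2->1):
Peg 0: [6, 5, 4, 1]
Peg 1: [3, 2]
Peg 2: []

After move 6 (0->2):
Peg 0: [6, 5, 4]
Peg 1: [3, 2]
Peg 2: [1]

Answer: Peg 0: [6, 5, 4]
Peg 1: [3, 2]
Peg 2: [1]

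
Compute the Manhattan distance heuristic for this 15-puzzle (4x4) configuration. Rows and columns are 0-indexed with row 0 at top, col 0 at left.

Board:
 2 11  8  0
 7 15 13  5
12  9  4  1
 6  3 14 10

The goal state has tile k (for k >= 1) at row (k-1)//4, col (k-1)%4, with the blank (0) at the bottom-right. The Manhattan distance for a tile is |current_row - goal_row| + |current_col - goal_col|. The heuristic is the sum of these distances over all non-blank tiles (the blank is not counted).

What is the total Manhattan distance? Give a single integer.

Tile 2: (0,0)->(0,1) = 1
Tile 11: (0,1)->(2,2) = 3
Tile 8: (0,2)->(1,3) = 2
Tile 7: (1,0)->(1,2) = 2
Tile 15: (1,1)->(3,2) = 3
Tile 13: (1,2)->(3,0) = 4
Tile 5: (1,3)->(1,0) = 3
Tile 12: (2,0)->(2,3) = 3
Tile 9: (2,1)->(2,0) = 1
Tile 4: (2,2)->(0,3) = 3
Tile 1: (2,3)->(0,0) = 5
Tile 6: (3,0)->(1,1) = 3
Tile 3: (3,1)->(0,2) = 4
Tile 14: (3,2)->(3,1) = 1
Tile 10: (3,3)->(2,1) = 3
Sum: 1 + 3 + 2 + 2 + 3 + 4 + 3 + 3 + 1 + 3 + 5 + 3 + 4 + 1 + 3 = 41

Answer: 41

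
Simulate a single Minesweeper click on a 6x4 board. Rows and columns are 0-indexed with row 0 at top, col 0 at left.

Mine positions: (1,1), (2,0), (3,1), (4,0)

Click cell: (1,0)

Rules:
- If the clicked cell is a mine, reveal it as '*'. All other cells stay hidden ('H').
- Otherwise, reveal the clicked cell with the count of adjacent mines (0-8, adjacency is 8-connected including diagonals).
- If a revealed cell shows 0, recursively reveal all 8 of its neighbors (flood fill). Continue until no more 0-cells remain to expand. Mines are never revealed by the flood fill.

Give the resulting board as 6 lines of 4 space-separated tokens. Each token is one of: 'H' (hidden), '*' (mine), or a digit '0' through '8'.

H H H H
2 H H H
H H H H
H H H H
H H H H
H H H H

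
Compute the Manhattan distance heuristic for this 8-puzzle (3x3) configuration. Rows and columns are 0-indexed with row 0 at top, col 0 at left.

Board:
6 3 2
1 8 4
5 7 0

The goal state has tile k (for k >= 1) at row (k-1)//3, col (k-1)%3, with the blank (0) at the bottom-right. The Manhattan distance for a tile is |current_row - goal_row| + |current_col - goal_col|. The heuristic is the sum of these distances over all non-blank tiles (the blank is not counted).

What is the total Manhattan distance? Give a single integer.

Answer: 12

Derivation:
Tile 6: (0,0)->(1,2) = 3
Tile 3: (0,1)->(0,2) = 1
Tile 2: (0,2)->(0,1) = 1
Tile 1: (1,0)->(0,0) = 1
Tile 8: (1,1)->(2,1) = 1
Tile 4: (1,2)->(1,0) = 2
Tile 5: (2,0)->(1,1) = 2
Tile 7: (2,1)->(2,0) = 1
Sum: 3 + 1 + 1 + 1 + 1 + 2 + 2 + 1 = 12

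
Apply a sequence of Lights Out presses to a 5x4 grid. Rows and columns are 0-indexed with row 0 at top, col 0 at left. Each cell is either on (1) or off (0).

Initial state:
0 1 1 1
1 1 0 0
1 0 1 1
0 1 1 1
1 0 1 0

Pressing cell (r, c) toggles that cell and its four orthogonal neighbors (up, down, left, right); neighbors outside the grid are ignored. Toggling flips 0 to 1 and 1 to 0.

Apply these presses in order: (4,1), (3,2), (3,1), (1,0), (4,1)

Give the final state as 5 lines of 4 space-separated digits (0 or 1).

After press 1 at (4,1):
0 1 1 1
1 1 0 0
1 0 1 1
0 0 1 1
0 1 0 0

After press 2 at (3,2):
0 1 1 1
1 1 0 0
1 0 0 1
0 1 0 0
0 1 1 0

After press 3 at (3,1):
0 1 1 1
1 1 0 0
1 1 0 1
1 0 1 0
0 0 1 0

After press 4 at (1,0):
1 1 1 1
0 0 0 0
0 1 0 1
1 0 1 0
0 0 1 0

After press 5 at (4,1):
1 1 1 1
0 0 0 0
0 1 0 1
1 1 1 0
1 1 0 0

Answer: 1 1 1 1
0 0 0 0
0 1 0 1
1 1 1 0
1 1 0 0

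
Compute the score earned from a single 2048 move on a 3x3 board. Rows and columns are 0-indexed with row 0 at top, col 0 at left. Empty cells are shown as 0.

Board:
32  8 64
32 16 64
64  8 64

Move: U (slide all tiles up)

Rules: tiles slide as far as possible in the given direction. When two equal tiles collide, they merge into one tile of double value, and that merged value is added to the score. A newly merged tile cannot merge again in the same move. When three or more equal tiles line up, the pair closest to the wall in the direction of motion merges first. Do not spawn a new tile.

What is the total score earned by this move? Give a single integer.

Slide up:
col 0: [32, 32, 64] -> [64, 64, 0]  score +64 (running 64)
col 1: [8, 16, 8] -> [8, 16, 8]  score +0 (running 64)
col 2: [64, 64, 64] -> [128, 64, 0]  score +128 (running 192)
Board after move:
 64   8 128
 64  16  64
  0   8   0

Answer: 192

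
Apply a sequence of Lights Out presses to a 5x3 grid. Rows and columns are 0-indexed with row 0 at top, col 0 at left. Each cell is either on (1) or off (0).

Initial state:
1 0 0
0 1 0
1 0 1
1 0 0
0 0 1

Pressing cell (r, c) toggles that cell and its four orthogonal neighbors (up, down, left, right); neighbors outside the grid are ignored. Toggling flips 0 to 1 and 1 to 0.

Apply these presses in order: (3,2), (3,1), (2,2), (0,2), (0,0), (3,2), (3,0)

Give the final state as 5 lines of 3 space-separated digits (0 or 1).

After press 1 at (3,2):
1 0 0
0 1 0
1 0 0
1 1 1
0 0 0

After press 2 at (3,1):
1 0 0
0 1 0
1 1 0
0 0 0
0 1 0

After press 3 at (2,2):
1 0 0
0 1 1
1 0 1
0 0 1
0 1 0

After press 4 at (0,2):
1 1 1
0 1 0
1 0 1
0 0 1
0 1 0

After press 5 at (0,0):
0 0 1
1 1 0
1 0 1
0 0 1
0 1 0

After press 6 at (3,2):
0 0 1
1 1 0
1 0 0
0 1 0
0 1 1

After press 7 at (3,0):
0 0 1
1 1 0
0 0 0
1 0 0
1 1 1

Answer: 0 0 1
1 1 0
0 0 0
1 0 0
1 1 1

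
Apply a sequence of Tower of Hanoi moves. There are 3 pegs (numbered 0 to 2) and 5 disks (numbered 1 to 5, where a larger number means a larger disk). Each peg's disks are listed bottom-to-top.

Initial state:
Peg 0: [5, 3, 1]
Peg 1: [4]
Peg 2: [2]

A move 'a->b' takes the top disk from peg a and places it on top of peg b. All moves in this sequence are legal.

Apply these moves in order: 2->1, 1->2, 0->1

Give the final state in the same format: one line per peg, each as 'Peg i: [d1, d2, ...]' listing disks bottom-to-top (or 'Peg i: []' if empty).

Answer: Peg 0: [5, 3]
Peg 1: [4, 1]
Peg 2: [2]

Derivation:
After move 1 (2->1):
Peg 0: [5, 3, 1]
Peg 1: [4, 2]
Peg 2: []

After move 2 (1->2):
Peg 0: [5, 3, 1]
Peg 1: [4]
Peg 2: [2]

After move 3 (0->1):
Peg 0: [5, 3]
Peg 1: [4, 1]
Peg 2: [2]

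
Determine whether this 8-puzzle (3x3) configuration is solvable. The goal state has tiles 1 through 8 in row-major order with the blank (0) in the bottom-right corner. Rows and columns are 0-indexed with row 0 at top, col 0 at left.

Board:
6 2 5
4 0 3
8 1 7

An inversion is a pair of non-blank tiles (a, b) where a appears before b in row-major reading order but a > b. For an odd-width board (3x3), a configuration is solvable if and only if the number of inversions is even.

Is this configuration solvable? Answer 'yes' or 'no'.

Inversions (pairs i<j in row-major order where tile[i] > tile[j] > 0): 14
14 is even, so the puzzle is solvable.

Answer: yes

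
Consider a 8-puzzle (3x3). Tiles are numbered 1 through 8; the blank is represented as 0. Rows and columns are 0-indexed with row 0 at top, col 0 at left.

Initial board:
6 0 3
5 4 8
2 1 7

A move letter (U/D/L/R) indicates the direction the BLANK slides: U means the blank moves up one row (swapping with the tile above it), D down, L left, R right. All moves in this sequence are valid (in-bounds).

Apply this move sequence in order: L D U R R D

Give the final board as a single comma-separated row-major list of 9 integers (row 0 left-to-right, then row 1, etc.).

Answer: 6, 3, 8, 5, 4, 0, 2, 1, 7

Derivation:
After move 1 (L):
0 6 3
5 4 8
2 1 7

After move 2 (D):
5 6 3
0 4 8
2 1 7

After move 3 (U):
0 6 3
5 4 8
2 1 7

After move 4 (R):
6 0 3
5 4 8
2 1 7

After move 5 (R):
6 3 0
5 4 8
2 1 7

After move 6 (D):
6 3 8
5 4 0
2 1 7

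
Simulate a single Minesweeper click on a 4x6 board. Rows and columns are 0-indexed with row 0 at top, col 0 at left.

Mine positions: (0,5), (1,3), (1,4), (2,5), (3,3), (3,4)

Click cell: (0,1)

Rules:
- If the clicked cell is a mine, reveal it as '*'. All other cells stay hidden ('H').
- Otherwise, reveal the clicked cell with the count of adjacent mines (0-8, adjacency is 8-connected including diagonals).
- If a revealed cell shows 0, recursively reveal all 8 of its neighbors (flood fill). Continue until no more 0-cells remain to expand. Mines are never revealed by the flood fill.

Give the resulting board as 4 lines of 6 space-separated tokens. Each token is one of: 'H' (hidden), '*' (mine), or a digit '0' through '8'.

0 0 1 H H H
0 0 1 H H H
0 0 2 H H H
0 0 1 H H H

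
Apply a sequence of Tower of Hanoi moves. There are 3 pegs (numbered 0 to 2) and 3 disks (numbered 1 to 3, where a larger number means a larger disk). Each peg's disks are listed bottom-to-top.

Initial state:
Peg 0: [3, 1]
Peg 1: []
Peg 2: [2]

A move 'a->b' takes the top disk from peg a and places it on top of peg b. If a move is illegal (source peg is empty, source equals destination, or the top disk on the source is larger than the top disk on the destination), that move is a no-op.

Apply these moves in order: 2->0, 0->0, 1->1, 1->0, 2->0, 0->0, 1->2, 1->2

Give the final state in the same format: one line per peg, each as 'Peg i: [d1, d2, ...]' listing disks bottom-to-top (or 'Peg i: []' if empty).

After move 1 (2->0):
Peg 0: [3, 1]
Peg 1: []
Peg 2: [2]

After move 2 (0->0):
Peg 0: [3, 1]
Peg 1: []
Peg 2: [2]

After move 3 (1->1):
Peg 0: [3, 1]
Peg 1: []
Peg 2: [2]

After move 4 (1->0):
Peg 0: [3, 1]
Peg 1: []
Peg 2: [2]

After move 5 (2->0):
Peg 0: [3, 1]
Peg 1: []
Peg 2: [2]

After move 6 (0->0):
Peg 0: [3, 1]
Peg 1: []
Peg 2: [2]

After move 7 (1->2):
Peg 0: [3, 1]
Peg 1: []
Peg 2: [2]

After move 8 (1->2):
Peg 0: [3, 1]
Peg 1: []
Peg 2: [2]

Answer: Peg 0: [3, 1]
Peg 1: []
Peg 2: [2]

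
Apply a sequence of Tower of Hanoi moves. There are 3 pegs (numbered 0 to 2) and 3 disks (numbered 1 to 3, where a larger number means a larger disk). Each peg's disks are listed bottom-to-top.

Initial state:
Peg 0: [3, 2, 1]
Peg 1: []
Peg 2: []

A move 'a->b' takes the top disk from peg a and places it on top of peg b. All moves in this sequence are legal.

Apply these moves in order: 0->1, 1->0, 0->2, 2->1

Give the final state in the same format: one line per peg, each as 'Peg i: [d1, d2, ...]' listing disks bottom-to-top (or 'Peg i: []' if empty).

After move 1 (0->1):
Peg 0: [3, 2]
Peg 1: [1]
Peg 2: []

After move 2 (1->0):
Peg 0: [3, 2, 1]
Peg 1: []
Peg 2: []

After move 3 (0->2):
Peg 0: [3, 2]
Peg 1: []
Peg 2: [1]

After move 4 (2->1):
Peg 0: [3, 2]
Peg 1: [1]
Peg 2: []

Answer: Peg 0: [3, 2]
Peg 1: [1]
Peg 2: []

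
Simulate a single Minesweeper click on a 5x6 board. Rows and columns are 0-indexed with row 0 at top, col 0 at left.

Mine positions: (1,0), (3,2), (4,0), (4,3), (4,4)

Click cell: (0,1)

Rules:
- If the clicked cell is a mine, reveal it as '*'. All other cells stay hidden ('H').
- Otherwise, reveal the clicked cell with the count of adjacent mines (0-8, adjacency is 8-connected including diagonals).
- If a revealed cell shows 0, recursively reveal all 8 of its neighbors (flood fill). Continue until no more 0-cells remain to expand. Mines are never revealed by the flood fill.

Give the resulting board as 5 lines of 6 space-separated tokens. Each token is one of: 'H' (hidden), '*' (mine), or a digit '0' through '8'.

H 1 H H H H
H H H H H H
H H H H H H
H H H H H H
H H H H H H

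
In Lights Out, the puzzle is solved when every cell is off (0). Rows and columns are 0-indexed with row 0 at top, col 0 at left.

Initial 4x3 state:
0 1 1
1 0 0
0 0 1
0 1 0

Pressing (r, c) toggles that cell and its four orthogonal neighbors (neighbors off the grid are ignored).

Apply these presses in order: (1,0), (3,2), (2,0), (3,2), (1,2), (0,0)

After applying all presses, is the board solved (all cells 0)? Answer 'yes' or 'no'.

After press 1 at (1,0):
1 1 1
0 1 0
1 0 1
0 1 0

After press 2 at (3,2):
1 1 1
0 1 0
1 0 0
0 0 1

After press 3 at (2,0):
1 1 1
1 1 0
0 1 0
1 0 1

After press 4 at (3,2):
1 1 1
1 1 0
0 1 1
1 1 0

After press 5 at (1,2):
1 1 0
1 0 1
0 1 0
1 1 0

After press 6 at (0,0):
0 0 0
0 0 1
0 1 0
1 1 0

Lights still on: 4

Answer: no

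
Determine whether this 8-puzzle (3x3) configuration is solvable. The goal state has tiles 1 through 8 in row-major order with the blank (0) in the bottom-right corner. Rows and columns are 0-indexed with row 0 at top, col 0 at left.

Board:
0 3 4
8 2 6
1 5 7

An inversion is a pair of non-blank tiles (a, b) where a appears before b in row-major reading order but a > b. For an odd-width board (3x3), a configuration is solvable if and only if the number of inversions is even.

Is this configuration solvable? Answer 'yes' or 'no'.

Answer: yes

Derivation:
Inversions (pairs i<j in row-major order where tile[i] > tile[j] > 0): 12
12 is even, so the puzzle is solvable.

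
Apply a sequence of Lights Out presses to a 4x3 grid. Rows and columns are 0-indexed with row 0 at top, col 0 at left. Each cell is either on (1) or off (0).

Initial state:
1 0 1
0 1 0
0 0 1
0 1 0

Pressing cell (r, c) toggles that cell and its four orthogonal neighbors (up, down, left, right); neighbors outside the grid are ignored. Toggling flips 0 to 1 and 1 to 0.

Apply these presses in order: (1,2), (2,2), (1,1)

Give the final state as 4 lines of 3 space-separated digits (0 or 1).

After press 1 at (1,2):
1 0 0
0 0 1
0 0 0
0 1 0

After press 2 at (2,2):
1 0 0
0 0 0
0 1 1
0 1 1

After press 3 at (1,1):
1 1 0
1 1 1
0 0 1
0 1 1

Answer: 1 1 0
1 1 1
0 0 1
0 1 1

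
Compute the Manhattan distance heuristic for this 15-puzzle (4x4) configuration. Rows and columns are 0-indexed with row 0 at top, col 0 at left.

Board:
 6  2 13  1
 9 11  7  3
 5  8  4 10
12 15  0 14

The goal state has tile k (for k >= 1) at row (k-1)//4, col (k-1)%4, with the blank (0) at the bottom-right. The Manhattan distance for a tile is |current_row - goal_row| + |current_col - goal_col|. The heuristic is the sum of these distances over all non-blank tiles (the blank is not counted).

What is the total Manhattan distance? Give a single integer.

Answer: 31

Derivation:
Tile 6: at (0,0), goal (1,1), distance |0-1|+|0-1| = 2
Tile 2: at (0,1), goal (0,1), distance |0-0|+|1-1| = 0
Tile 13: at (0,2), goal (3,0), distance |0-3|+|2-0| = 5
Tile 1: at (0,3), goal (0,0), distance |0-0|+|3-0| = 3
Tile 9: at (1,0), goal (2,0), distance |1-2|+|0-0| = 1
Tile 11: at (1,1), goal (2,2), distance |1-2|+|1-2| = 2
Tile 7: at (1,2), goal (1,2), distance |1-1|+|2-2| = 0
Tile 3: at (1,3), goal (0,2), distance |1-0|+|3-2| = 2
Tile 5: at (2,0), goal (1,0), distance |2-1|+|0-0| = 1
Tile 8: at (2,1), goal (1,3), distance |2-1|+|1-3| = 3
Tile 4: at (2,2), goal (0,3), distance |2-0|+|2-3| = 3
Tile 10: at (2,3), goal (2,1), distance |2-2|+|3-1| = 2
Tile 12: at (3,0), goal (2,3), distance |3-2|+|0-3| = 4
Tile 15: at (3,1), goal (3,2), distance |3-3|+|1-2| = 1
Tile 14: at (3,3), goal (3,1), distance |3-3|+|3-1| = 2
Sum: 2 + 0 + 5 + 3 + 1 + 2 + 0 + 2 + 1 + 3 + 3 + 2 + 4 + 1 + 2 = 31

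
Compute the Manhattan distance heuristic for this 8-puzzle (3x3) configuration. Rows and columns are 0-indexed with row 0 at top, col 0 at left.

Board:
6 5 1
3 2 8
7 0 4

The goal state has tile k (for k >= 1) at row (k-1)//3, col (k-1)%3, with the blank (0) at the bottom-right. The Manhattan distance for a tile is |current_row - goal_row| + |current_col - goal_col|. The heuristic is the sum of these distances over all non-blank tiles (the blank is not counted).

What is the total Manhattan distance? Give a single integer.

Answer: 15

Derivation:
Tile 6: (0,0)->(1,2) = 3
Tile 5: (0,1)->(1,1) = 1
Tile 1: (0,2)->(0,0) = 2
Tile 3: (1,0)->(0,2) = 3
Tile 2: (1,1)->(0,1) = 1
Tile 8: (1,2)->(2,1) = 2
Tile 7: (2,0)->(2,0) = 0
Tile 4: (2,2)->(1,0) = 3
Sum: 3 + 1 + 2 + 3 + 1 + 2 + 0 + 3 = 15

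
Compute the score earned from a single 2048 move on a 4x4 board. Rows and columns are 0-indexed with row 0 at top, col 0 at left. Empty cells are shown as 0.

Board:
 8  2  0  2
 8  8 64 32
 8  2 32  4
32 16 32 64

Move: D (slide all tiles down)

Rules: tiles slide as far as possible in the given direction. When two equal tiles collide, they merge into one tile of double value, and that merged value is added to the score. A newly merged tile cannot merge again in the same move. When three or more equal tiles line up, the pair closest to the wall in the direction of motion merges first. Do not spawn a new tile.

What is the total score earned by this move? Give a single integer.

Slide down:
col 0: [8, 8, 8, 32] -> [0, 8, 16, 32]  score +16 (running 16)
col 1: [2, 8, 2, 16] -> [2, 8, 2, 16]  score +0 (running 16)
col 2: [0, 64, 32, 32] -> [0, 0, 64, 64]  score +64 (running 80)
col 3: [2, 32, 4, 64] -> [2, 32, 4, 64]  score +0 (running 80)
Board after move:
 0  2  0  2
 8  8  0 32
16  2 64  4
32 16 64 64

Answer: 80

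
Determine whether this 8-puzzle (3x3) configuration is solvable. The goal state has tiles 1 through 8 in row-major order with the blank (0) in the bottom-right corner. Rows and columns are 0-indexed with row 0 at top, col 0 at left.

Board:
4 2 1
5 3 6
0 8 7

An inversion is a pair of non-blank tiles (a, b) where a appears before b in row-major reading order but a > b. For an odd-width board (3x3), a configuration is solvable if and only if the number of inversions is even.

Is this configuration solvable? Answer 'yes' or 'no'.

Inversions (pairs i<j in row-major order where tile[i] > tile[j] > 0): 6
6 is even, so the puzzle is solvable.

Answer: yes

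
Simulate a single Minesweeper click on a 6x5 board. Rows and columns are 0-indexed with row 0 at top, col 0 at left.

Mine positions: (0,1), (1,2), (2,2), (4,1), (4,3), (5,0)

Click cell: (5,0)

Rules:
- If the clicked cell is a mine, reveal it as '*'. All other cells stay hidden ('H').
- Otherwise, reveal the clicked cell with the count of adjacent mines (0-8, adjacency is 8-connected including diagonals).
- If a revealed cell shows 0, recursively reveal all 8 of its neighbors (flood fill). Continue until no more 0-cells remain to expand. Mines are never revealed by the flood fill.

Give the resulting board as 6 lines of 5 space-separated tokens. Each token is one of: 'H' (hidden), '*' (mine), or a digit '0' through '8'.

H H H H H
H H H H H
H H H H H
H H H H H
H H H H H
* H H H H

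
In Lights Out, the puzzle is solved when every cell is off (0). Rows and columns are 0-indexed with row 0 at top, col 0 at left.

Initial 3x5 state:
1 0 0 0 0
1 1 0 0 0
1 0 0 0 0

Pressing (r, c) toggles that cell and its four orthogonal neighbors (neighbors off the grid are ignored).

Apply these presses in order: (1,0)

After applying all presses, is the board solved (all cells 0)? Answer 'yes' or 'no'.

Answer: yes

Derivation:
After press 1 at (1,0):
0 0 0 0 0
0 0 0 0 0
0 0 0 0 0

Lights still on: 0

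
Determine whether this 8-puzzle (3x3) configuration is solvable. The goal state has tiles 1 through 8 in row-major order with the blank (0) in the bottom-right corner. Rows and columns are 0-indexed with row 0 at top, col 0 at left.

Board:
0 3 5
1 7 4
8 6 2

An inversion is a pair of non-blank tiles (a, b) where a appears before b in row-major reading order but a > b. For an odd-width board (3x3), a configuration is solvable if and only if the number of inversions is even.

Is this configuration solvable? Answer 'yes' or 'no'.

Answer: yes

Derivation:
Inversions (pairs i<j in row-major order where tile[i] > tile[j] > 0): 12
12 is even, so the puzzle is solvable.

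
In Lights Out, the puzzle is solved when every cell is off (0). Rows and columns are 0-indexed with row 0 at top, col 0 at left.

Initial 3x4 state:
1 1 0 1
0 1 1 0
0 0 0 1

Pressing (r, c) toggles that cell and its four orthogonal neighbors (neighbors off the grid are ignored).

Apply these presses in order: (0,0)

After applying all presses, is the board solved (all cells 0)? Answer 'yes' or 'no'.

Answer: no

Derivation:
After press 1 at (0,0):
0 0 0 1
1 1 1 0
0 0 0 1

Lights still on: 5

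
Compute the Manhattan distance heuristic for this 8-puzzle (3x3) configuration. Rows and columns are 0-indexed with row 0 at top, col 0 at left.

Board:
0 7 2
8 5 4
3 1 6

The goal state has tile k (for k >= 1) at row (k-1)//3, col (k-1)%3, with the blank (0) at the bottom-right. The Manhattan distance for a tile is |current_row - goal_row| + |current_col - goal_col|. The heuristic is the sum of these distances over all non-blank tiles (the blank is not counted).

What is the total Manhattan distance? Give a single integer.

Tile 7: (0,1)->(2,0) = 3
Tile 2: (0,2)->(0,1) = 1
Tile 8: (1,0)->(2,1) = 2
Tile 5: (1,1)->(1,1) = 0
Tile 4: (1,2)->(1,0) = 2
Tile 3: (2,0)->(0,2) = 4
Tile 1: (2,1)->(0,0) = 3
Tile 6: (2,2)->(1,2) = 1
Sum: 3 + 1 + 2 + 0 + 2 + 4 + 3 + 1 = 16

Answer: 16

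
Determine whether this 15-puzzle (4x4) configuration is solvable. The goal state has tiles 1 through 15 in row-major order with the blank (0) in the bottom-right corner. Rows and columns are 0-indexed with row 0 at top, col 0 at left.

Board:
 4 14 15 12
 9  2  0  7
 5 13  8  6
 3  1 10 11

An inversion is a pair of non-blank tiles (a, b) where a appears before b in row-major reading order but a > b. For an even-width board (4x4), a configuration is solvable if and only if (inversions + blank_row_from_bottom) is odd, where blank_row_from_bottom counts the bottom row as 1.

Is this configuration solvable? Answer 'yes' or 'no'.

Inversions: 63
Blank is in row 1 (0-indexed from top), which is row 3 counting from the bottom (bottom = 1).
63 + 3 = 66, which is even, so the puzzle is not solvable.

Answer: no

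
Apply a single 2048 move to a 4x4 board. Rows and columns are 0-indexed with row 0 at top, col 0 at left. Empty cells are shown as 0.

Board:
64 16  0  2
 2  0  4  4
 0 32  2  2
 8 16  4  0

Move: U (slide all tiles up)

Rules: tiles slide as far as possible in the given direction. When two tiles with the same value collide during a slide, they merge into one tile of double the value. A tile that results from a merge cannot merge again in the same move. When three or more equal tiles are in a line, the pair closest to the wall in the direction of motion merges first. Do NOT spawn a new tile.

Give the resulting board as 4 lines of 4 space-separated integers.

Answer: 64 16  4  2
 2 32  2  4
 8 16  4  2
 0  0  0  0

Derivation:
Slide up:
col 0: [64, 2, 0, 8] -> [64, 2, 8, 0]
col 1: [16, 0, 32, 16] -> [16, 32, 16, 0]
col 2: [0, 4, 2, 4] -> [4, 2, 4, 0]
col 3: [2, 4, 2, 0] -> [2, 4, 2, 0]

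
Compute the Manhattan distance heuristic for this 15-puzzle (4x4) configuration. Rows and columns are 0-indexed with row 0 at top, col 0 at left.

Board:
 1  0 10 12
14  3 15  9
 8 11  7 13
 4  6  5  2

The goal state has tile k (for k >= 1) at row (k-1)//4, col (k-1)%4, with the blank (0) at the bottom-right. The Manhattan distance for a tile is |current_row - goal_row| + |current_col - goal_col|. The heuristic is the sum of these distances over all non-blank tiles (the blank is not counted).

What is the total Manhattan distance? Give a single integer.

Answer: 43

Derivation:
Tile 1: (0,0)->(0,0) = 0
Tile 10: (0,2)->(2,1) = 3
Tile 12: (0,3)->(2,3) = 2
Tile 14: (1,0)->(3,1) = 3
Tile 3: (1,1)->(0,2) = 2
Tile 15: (1,2)->(3,2) = 2
Tile 9: (1,3)->(2,0) = 4
Tile 8: (2,0)->(1,3) = 4
Tile 11: (2,1)->(2,2) = 1
Tile 7: (2,2)->(1,2) = 1
Tile 13: (2,3)->(3,0) = 4
Tile 4: (3,0)->(0,3) = 6
Tile 6: (3,1)->(1,1) = 2
Tile 5: (3,2)->(1,0) = 4
Tile 2: (3,3)->(0,1) = 5
Sum: 0 + 3 + 2 + 3 + 2 + 2 + 4 + 4 + 1 + 1 + 4 + 6 + 2 + 4 + 5 = 43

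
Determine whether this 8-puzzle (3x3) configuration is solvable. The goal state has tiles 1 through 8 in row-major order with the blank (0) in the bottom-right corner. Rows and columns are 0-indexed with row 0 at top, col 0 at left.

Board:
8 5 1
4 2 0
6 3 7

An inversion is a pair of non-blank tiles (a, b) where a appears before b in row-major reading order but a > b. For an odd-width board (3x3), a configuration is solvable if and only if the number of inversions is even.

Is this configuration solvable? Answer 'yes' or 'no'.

Inversions (pairs i<j in row-major order where tile[i] > tile[j] > 0): 14
14 is even, so the puzzle is solvable.

Answer: yes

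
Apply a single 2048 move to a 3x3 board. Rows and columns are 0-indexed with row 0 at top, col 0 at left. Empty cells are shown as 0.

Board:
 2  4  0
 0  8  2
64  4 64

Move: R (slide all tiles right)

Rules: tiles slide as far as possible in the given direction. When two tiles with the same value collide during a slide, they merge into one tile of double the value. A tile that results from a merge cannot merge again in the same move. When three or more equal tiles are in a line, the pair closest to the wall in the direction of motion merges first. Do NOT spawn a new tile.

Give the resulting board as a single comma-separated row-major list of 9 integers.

Answer: 0, 2, 4, 0, 8, 2, 64, 4, 64

Derivation:
Slide right:
row 0: [2, 4, 0] -> [0, 2, 4]
row 1: [0, 8, 2] -> [0, 8, 2]
row 2: [64, 4, 64] -> [64, 4, 64]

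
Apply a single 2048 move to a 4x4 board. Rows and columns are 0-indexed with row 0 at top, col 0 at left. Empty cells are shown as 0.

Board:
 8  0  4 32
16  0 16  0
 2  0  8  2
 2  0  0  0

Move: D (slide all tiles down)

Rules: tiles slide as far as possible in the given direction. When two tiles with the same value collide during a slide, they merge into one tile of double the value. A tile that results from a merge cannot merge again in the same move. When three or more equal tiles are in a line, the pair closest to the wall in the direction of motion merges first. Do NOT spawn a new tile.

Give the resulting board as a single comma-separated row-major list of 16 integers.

Slide down:
col 0: [8, 16, 2, 2] -> [0, 8, 16, 4]
col 1: [0, 0, 0, 0] -> [0, 0, 0, 0]
col 2: [4, 16, 8, 0] -> [0, 4, 16, 8]
col 3: [32, 0, 2, 0] -> [0, 0, 32, 2]

Answer: 0, 0, 0, 0, 8, 0, 4, 0, 16, 0, 16, 32, 4, 0, 8, 2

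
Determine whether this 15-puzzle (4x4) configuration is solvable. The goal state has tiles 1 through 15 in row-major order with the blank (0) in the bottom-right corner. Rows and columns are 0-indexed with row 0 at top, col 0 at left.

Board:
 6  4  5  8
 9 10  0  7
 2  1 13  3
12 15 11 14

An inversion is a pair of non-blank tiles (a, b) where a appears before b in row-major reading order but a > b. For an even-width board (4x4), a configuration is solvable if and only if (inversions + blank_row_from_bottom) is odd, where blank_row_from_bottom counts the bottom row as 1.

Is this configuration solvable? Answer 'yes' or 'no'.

Inversions: 33
Blank is in row 1 (0-indexed from top), which is row 3 counting from the bottom (bottom = 1).
33 + 3 = 36, which is even, so the puzzle is not solvable.

Answer: no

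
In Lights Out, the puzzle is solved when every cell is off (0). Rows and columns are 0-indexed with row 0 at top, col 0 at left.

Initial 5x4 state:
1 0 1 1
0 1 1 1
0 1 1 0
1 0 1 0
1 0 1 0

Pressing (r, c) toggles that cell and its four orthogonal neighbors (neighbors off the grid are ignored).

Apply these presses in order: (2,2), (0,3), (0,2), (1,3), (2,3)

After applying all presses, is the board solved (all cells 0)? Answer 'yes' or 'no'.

Answer: no

Derivation:
After press 1 at (2,2):
1 0 1 1
0 1 0 1
0 0 0 1
1 0 0 0
1 0 1 0

After press 2 at (0,3):
1 0 0 0
0 1 0 0
0 0 0 1
1 0 0 0
1 0 1 0

After press 3 at (0,2):
1 1 1 1
0 1 1 0
0 0 0 1
1 0 0 0
1 0 1 0

After press 4 at (1,3):
1 1 1 0
0 1 0 1
0 0 0 0
1 0 0 0
1 0 1 0

After press 5 at (2,3):
1 1 1 0
0 1 0 0
0 0 1 1
1 0 0 1
1 0 1 0

Lights still on: 10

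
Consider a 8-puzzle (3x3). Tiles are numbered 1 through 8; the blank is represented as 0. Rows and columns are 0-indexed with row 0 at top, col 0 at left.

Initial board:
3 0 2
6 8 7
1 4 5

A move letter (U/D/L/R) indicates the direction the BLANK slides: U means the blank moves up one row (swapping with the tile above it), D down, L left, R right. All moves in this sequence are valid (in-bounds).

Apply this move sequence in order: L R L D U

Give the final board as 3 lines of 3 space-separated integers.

After move 1 (L):
0 3 2
6 8 7
1 4 5

After move 2 (R):
3 0 2
6 8 7
1 4 5

After move 3 (L):
0 3 2
6 8 7
1 4 5

After move 4 (D):
6 3 2
0 8 7
1 4 5

After move 5 (U):
0 3 2
6 8 7
1 4 5

Answer: 0 3 2
6 8 7
1 4 5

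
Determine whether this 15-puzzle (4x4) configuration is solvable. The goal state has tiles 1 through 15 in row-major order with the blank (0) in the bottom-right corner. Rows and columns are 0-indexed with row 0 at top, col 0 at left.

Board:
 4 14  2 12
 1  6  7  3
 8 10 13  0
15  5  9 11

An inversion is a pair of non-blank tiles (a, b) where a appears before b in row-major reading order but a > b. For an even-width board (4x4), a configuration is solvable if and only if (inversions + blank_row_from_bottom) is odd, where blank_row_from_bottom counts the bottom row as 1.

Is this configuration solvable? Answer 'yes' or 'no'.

Inversions: 38
Blank is in row 2 (0-indexed from top), which is row 2 counting from the bottom (bottom = 1).
38 + 2 = 40, which is even, so the puzzle is not solvable.

Answer: no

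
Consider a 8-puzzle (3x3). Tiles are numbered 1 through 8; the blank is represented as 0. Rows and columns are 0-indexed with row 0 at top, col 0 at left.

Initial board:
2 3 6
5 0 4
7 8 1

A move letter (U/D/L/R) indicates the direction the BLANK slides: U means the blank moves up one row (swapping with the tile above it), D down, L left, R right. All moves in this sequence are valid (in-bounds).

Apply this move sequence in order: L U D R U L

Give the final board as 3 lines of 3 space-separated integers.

Answer: 0 2 6
5 3 4
7 8 1

Derivation:
After move 1 (L):
2 3 6
0 5 4
7 8 1

After move 2 (U):
0 3 6
2 5 4
7 8 1

After move 3 (D):
2 3 6
0 5 4
7 8 1

After move 4 (R):
2 3 6
5 0 4
7 8 1

After move 5 (U):
2 0 6
5 3 4
7 8 1

After move 6 (L):
0 2 6
5 3 4
7 8 1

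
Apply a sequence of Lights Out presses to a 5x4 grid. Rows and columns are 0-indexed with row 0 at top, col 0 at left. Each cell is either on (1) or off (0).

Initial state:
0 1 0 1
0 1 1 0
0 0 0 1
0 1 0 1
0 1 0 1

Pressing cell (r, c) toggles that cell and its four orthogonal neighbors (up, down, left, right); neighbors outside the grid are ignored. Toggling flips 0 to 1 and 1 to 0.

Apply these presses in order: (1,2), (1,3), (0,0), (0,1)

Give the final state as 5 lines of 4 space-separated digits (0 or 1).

After press 1 at (1,2):
0 1 1 1
0 0 0 1
0 0 1 1
0 1 0 1
0 1 0 1

After press 2 at (1,3):
0 1 1 0
0 0 1 0
0 0 1 0
0 1 0 1
0 1 0 1

After press 3 at (0,0):
1 0 1 0
1 0 1 0
0 0 1 0
0 1 0 1
0 1 0 1

After press 4 at (0,1):
0 1 0 0
1 1 1 0
0 0 1 0
0 1 0 1
0 1 0 1

Answer: 0 1 0 0
1 1 1 0
0 0 1 0
0 1 0 1
0 1 0 1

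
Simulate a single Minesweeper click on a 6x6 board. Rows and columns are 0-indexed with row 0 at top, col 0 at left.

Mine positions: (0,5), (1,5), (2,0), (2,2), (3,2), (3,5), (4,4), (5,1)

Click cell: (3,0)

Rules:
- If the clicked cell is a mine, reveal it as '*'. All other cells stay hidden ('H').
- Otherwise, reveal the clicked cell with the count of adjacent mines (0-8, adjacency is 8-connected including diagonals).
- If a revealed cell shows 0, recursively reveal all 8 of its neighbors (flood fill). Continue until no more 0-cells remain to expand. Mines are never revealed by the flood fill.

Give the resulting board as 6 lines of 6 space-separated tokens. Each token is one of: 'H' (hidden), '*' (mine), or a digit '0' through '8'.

H H H H H H
H H H H H H
H H H H H H
1 H H H H H
H H H H H H
H H H H H H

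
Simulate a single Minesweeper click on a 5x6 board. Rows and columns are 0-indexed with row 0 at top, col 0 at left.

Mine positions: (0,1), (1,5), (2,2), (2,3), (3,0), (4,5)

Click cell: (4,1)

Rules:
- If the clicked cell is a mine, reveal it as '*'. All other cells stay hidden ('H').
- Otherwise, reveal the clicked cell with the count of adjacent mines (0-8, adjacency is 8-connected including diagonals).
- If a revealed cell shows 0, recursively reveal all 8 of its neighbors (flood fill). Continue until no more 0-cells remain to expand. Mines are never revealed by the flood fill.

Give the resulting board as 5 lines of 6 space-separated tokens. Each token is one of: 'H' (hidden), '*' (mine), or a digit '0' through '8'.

H H H H H H
H H H H H H
H H H H H H
H H H H H H
H 1 H H H H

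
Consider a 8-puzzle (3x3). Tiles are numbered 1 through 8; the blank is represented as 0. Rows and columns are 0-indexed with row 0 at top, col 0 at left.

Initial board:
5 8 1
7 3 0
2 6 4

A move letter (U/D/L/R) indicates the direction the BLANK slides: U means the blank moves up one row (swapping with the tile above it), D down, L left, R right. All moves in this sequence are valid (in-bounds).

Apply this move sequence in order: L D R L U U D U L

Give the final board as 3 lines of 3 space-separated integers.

Answer: 0 5 1
7 8 3
2 6 4

Derivation:
After move 1 (L):
5 8 1
7 0 3
2 6 4

After move 2 (D):
5 8 1
7 6 3
2 0 4

After move 3 (R):
5 8 1
7 6 3
2 4 0

After move 4 (L):
5 8 1
7 6 3
2 0 4

After move 5 (U):
5 8 1
7 0 3
2 6 4

After move 6 (U):
5 0 1
7 8 3
2 6 4

After move 7 (D):
5 8 1
7 0 3
2 6 4

After move 8 (U):
5 0 1
7 8 3
2 6 4

After move 9 (L):
0 5 1
7 8 3
2 6 4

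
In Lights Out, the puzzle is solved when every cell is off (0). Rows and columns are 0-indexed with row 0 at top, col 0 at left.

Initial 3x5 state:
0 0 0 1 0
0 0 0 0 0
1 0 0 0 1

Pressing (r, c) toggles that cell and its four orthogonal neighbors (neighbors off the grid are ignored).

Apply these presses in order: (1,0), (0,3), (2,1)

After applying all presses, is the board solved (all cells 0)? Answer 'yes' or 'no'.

After press 1 at (1,0):
1 0 0 1 0
1 1 0 0 0
0 0 0 0 1

After press 2 at (0,3):
1 0 1 0 1
1 1 0 1 0
0 0 0 0 1

After press 3 at (2,1):
1 0 1 0 1
1 0 0 1 0
1 1 1 0 1

Lights still on: 9

Answer: no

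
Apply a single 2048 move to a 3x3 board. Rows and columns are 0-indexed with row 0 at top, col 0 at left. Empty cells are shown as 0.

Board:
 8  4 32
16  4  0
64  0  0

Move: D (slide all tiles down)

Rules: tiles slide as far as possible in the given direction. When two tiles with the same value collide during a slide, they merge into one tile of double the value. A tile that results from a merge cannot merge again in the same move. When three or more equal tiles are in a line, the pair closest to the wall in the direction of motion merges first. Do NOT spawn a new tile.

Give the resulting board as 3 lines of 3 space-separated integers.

Slide down:
col 0: [8, 16, 64] -> [8, 16, 64]
col 1: [4, 4, 0] -> [0, 0, 8]
col 2: [32, 0, 0] -> [0, 0, 32]

Answer:  8  0  0
16  0  0
64  8 32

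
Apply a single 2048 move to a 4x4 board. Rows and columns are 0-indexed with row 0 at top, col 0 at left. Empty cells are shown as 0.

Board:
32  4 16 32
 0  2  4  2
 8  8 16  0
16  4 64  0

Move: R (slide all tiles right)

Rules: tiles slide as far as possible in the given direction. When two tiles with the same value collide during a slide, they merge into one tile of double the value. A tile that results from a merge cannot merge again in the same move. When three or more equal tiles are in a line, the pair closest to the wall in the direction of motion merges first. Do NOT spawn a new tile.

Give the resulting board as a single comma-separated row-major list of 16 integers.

Answer: 32, 4, 16, 32, 0, 2, 4, 2, 0, 0, 16, 16, 0, 16, 4, 64

Derivation:
Slide right:
row 0: [32, 4, 16, 32] -> [32, 4, 16, 32]
row 1: [0, 2, 4, 2] -> [0, 2, 4, 2]
row 2: [8, 8, 16, 0] -> [0, 0, 16, 16]
row 3: [16, 4, 64, 0] -> [0, 16, 4, 64]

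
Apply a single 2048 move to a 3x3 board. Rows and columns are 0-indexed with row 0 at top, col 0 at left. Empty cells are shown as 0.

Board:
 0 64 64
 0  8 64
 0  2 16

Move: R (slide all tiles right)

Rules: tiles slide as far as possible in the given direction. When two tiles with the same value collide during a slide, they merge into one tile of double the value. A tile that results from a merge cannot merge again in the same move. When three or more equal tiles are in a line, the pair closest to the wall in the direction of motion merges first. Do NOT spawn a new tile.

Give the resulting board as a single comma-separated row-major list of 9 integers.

Slide right:
row 0: [0, 64, 64] -> [0, 0, 128]
row 1: [0, 8, 64] -> [0, 8, 64]
row 2: [0, 2, 16] -> [0, 2, 16]

Answer: 0, 0, 128, 0, 8, 64, 0, 2, 16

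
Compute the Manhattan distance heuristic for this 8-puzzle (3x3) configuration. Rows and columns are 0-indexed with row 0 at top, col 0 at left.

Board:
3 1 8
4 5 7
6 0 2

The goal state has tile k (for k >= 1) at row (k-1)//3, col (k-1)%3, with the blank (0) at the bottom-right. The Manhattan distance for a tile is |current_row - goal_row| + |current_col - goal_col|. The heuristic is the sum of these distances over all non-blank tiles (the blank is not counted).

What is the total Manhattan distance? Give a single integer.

Answer: 15

Derivation:
Tile 3: at (0,0), goal (0,2), distance |0-0|+|0-2| = 2
Tile 1: at (0,1), goal (0,0), distance |0-0|+|1-0| = 1
Tile 8: at (0,2), goal (2,1), distance |0-2|+|2-1| = 3
Tile 4: at (1,0), goal (1,0), distance |1-1|+|0-0| = 0
Tile 5: at (1,1), goal (1,1), distance |1-1|+|1-1| = 0
Tile 7: at (1,2), goal (2,0), distance |1-2|+|2-0| = 3
Tile 6: at (2,0), goal (1,2), distance |2-1|+|0-2| = 3
Tile 2: at (2,2), goal (0,1), distance |2-0|+|2-1| = 3
Sum: 2 + 1 + 3 + 0 + 0 + 3 + 3 + 3 = 15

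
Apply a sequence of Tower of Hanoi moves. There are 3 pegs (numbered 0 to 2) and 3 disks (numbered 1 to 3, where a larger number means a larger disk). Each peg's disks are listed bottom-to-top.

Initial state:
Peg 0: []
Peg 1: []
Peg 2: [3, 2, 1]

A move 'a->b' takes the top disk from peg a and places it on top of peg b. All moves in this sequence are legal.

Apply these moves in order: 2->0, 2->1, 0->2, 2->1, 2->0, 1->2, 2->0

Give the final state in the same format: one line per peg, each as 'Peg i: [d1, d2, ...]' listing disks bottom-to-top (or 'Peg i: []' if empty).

After move 1 (2->0):
Peg 0: [1]
Peg 1: []
Peg 2: [3, 2]

After move 2 (2->1):
Peg 0: [1]
Peg 1: [2]
Peg 2: [3]

After move 3 (0->2):
Peg 0: []
Peg 1: [2]
Peg 2: [3, 1]

After move 4 (2->1):
Peg 0: []
Peg 1: [2, 1]
Peg 2: [3]

After move 5 (2->0):
Peg 0: [3]
Peg 1: [2, 1]
Peg 2: []

After move 6 (1->2):
Peg 0: [3]
Peg 1: [2]
Peg 2: [1]

After move 7 (2->0):
Peg 0: [3, 1]
Peg 1: [2]
Peg 2: []

Answer: Peg 0: [3, 1]
Peg 1: [2]
Peg 2: []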